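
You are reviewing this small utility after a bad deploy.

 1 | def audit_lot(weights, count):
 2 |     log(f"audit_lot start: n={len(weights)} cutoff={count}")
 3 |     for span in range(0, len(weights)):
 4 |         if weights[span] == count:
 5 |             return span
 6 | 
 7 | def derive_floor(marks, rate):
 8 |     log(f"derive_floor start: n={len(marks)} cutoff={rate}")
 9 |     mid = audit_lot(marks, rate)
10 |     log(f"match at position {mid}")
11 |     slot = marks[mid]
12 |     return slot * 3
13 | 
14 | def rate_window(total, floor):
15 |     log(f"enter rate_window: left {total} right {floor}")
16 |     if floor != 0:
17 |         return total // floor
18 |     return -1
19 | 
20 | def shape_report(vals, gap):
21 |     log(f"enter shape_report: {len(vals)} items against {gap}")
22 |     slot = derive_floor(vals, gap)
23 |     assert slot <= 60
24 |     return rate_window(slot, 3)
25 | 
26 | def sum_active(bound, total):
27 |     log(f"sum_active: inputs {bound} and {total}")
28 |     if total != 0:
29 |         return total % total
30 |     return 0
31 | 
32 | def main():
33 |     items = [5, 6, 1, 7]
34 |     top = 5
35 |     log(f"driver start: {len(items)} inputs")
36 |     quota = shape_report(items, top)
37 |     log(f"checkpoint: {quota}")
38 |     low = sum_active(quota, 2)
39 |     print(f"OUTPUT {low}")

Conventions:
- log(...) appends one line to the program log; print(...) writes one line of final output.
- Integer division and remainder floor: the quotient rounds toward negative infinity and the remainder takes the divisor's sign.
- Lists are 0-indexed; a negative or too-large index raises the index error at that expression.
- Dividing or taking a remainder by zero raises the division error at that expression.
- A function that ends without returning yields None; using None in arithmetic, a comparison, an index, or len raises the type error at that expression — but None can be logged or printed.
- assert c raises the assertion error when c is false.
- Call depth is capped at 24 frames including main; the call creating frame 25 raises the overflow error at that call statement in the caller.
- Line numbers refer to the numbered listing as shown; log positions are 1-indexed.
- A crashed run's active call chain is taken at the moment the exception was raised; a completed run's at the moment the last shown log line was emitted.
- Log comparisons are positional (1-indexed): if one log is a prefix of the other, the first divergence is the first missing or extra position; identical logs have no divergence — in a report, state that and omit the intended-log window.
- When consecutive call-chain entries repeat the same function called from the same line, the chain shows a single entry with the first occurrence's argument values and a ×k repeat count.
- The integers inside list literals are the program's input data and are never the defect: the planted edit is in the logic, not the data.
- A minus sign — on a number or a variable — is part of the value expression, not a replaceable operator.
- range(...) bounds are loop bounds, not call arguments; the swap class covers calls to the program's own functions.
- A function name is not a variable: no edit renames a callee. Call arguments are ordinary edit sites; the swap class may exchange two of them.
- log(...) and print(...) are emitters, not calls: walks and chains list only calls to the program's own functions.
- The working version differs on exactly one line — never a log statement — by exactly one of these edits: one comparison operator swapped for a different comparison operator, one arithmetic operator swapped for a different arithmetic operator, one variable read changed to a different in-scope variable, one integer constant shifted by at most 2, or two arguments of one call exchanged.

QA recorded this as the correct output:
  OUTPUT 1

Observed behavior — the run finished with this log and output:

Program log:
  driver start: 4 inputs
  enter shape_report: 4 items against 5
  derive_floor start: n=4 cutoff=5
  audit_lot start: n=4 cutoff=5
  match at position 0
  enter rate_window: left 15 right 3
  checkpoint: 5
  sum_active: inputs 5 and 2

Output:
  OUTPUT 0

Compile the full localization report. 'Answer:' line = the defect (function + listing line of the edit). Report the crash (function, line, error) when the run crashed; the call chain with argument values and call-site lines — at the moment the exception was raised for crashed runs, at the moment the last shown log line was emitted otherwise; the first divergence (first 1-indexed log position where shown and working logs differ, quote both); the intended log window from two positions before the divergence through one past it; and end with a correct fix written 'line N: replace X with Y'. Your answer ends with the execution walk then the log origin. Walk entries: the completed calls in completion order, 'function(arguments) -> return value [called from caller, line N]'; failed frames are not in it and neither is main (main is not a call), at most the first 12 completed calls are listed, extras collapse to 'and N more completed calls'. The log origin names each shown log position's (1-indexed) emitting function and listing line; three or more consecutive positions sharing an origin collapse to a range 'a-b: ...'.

Answer: the defect is in sum_active at line 29.
Key fact: No log line changed; the fault shows up purely in the output.
Call chain: main -> sum_active(5, 2) (called at line 38).
First divergence: there is none — every log position agrees.
Execution walk:
  audit_lot([5, 6, 1, 7], 5) -> 0  [called from derive_floor, line 9]
  derive_floor([5, 6, 1, 7], 5) -> 15  [called from shape_report, line 22]
  rate_window(15, 3) -> 5  [called from shape_report, line 24]
  shape_report([5, 6, 1, 7], 5) -> 5  [called from main, line 36]
  sum_active(5, 2) -> 0  [called from main, line 38]
Log origins:
  1: logged in main at line 35
  2: logged in shape_report at line 21
  3: logged in derive_floor at line 8
  4: logged in audit_lot at line 2
  5: logged in derive_floor at line 10
  6: logged in rate_window at line 15
  7: logged in main at line 37
  8: logged in sum_active at line 27
A correct fix: line 29: replace `total % total` with `bound % total`.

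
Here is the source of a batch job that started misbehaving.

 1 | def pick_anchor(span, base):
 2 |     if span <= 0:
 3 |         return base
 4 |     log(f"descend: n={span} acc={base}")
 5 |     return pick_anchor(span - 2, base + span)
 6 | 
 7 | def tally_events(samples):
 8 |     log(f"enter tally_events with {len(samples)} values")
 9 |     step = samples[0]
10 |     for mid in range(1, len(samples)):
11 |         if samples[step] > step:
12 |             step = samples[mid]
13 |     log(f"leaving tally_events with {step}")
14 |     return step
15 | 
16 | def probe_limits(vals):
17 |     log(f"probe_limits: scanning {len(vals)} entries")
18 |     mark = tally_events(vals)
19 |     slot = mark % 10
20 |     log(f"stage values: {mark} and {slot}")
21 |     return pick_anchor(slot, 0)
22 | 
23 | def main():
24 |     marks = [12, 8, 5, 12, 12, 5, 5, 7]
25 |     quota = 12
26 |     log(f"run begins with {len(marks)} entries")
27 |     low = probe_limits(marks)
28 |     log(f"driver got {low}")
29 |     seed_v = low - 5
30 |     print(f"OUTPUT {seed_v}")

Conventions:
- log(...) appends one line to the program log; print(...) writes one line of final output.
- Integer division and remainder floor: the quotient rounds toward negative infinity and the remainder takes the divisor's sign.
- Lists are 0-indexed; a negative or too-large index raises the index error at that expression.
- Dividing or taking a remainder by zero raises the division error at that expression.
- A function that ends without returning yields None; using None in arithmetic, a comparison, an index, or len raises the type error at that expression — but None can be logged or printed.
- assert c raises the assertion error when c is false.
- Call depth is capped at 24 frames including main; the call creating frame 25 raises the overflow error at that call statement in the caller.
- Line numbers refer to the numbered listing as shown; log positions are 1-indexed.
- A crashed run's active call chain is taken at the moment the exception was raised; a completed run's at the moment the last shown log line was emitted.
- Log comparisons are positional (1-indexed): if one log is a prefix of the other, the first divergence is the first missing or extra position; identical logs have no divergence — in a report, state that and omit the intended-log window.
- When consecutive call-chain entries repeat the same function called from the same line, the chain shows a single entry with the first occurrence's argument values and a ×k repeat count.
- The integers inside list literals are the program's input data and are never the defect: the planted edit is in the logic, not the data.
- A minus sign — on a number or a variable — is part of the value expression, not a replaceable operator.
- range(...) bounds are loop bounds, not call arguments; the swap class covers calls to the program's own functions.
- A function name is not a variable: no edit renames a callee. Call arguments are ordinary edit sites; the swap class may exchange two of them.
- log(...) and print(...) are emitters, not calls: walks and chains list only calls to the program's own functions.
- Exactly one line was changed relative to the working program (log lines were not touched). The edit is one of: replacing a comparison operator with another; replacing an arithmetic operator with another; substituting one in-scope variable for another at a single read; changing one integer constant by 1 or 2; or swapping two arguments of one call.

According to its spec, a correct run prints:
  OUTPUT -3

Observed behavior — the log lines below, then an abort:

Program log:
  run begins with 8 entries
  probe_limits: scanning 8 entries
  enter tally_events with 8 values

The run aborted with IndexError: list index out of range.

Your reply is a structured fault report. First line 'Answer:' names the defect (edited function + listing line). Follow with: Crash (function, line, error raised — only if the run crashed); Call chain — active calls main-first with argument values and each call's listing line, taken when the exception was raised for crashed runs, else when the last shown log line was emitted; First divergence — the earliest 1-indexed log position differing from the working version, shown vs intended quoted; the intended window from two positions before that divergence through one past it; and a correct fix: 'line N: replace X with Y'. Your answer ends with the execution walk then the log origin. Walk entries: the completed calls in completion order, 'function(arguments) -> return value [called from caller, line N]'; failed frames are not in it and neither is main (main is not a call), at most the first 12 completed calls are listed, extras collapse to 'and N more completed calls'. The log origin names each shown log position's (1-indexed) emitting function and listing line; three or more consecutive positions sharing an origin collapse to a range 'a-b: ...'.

Answer: the defect is in tally_events at line 11.
Key fact: Only 3 log lines were emitted before the run died; the intended continuation was 'leaving tally_events with 12'.
Crash: tally_events, line 11, IndexError.
Call chain: main -> probe_limits([12, 8, 5, 12, 12, 5, 5, 7]) (called at line 27) -> tally_events([12, 8, 5, 12, 12, 5, 5, 7]) (called at line 18).
First divergence: position 4 — after 3 matching lines the faulty run goes silent; intended next line 'leaving tally_events with 12'.
Intended log window:
  2: probe_limits: scanning 8 entries
  3: enter tally_events with 8 values
  4: leaving tally_events with 12
  5: stage values: 12 and 2
Execution walk:
  (no call completed)
Log origin:
  1: logged in main at line 26
  2: logged in probe_limits at line 17
  3: logged in tally_events at line 8
A correct fix: line 11: replace `samples[step]` with `samples[mid]`.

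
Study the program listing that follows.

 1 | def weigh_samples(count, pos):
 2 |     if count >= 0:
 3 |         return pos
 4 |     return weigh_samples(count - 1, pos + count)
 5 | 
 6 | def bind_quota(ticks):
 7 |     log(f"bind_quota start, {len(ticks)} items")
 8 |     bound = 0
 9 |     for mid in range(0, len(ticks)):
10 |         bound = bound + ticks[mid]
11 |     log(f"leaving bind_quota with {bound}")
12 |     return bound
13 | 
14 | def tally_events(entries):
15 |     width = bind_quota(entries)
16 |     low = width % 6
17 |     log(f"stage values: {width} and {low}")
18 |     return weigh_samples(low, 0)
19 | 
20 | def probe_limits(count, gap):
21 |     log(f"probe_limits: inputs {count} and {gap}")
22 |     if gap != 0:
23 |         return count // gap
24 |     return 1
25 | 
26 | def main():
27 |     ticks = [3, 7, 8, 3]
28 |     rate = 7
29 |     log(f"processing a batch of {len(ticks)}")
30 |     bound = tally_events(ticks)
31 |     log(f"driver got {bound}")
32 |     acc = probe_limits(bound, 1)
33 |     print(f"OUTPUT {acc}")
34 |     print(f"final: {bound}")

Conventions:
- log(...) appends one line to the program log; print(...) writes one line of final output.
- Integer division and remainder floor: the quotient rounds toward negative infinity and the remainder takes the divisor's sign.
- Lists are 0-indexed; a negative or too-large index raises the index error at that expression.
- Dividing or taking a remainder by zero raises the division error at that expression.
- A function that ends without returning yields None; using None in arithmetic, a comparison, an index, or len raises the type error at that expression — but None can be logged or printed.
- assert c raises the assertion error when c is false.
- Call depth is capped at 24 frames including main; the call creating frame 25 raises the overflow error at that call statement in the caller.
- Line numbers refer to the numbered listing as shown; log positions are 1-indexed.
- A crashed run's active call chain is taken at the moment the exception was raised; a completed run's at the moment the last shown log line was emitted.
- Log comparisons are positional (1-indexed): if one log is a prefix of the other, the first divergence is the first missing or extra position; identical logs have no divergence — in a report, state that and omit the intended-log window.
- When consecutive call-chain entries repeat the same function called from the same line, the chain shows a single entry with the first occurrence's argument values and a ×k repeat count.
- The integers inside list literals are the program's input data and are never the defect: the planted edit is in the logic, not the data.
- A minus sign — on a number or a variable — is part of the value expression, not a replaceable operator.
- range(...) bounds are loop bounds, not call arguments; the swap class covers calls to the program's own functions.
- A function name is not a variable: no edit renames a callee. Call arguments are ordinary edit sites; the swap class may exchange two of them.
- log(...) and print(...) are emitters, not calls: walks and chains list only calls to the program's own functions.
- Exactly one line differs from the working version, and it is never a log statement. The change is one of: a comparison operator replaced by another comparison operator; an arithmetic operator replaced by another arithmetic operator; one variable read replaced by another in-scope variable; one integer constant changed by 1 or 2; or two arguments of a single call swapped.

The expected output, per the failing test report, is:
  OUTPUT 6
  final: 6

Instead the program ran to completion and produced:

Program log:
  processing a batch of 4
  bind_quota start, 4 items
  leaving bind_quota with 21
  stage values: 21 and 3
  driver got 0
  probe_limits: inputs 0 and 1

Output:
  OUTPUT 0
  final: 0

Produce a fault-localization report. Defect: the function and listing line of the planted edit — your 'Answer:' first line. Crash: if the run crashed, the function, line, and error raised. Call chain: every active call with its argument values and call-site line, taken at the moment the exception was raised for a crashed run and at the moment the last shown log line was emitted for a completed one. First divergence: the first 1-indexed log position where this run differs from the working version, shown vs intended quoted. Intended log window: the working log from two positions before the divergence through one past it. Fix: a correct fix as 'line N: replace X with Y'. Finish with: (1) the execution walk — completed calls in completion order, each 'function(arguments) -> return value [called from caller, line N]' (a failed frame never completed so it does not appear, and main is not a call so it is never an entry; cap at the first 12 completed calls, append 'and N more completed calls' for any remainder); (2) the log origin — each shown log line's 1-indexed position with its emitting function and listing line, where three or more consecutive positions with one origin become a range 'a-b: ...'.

Answer: the defect is in weigh_samples at line 2.
Key fact: The log first diverges at position 5: the faulty run prints 'driver got 0' where the working version prints 'driver got 6'.
Call chain: main -> probe_limits(0, 1) (called at line 32).
First divergence: position 5 — the shown line 'driver got 0' should read 'driver got 6'.
Intended log window:
  3: leaving bind_quota with 21
  4: stage values: 21 and 3
  5: driver got 6
  6: probe_limits: inputs 6 and 1
Execution walk:
  bind_quota([3, 7, 8, 3]) -> 21  [called from tally_events, line 15]
  weigh_samples(3, 0) -> 0  [called from tally_events, line 18]
  tally_events([3, 7, 8, 3]) -> 0  [called from main, line 30]
  probe_limits(0, 1) -> 0  [called from main, line 32]
Log origins:
  1: logged in main at line 29
  2: logged in bind_quota at line 7
  3: logged in bind_quota at line 11
  4: logged in tally_events at line 17
  5: logged in main at line 31
  6: logged in probe_limits at line 21
A correct fix: line 2: replace `>=` with `<=`.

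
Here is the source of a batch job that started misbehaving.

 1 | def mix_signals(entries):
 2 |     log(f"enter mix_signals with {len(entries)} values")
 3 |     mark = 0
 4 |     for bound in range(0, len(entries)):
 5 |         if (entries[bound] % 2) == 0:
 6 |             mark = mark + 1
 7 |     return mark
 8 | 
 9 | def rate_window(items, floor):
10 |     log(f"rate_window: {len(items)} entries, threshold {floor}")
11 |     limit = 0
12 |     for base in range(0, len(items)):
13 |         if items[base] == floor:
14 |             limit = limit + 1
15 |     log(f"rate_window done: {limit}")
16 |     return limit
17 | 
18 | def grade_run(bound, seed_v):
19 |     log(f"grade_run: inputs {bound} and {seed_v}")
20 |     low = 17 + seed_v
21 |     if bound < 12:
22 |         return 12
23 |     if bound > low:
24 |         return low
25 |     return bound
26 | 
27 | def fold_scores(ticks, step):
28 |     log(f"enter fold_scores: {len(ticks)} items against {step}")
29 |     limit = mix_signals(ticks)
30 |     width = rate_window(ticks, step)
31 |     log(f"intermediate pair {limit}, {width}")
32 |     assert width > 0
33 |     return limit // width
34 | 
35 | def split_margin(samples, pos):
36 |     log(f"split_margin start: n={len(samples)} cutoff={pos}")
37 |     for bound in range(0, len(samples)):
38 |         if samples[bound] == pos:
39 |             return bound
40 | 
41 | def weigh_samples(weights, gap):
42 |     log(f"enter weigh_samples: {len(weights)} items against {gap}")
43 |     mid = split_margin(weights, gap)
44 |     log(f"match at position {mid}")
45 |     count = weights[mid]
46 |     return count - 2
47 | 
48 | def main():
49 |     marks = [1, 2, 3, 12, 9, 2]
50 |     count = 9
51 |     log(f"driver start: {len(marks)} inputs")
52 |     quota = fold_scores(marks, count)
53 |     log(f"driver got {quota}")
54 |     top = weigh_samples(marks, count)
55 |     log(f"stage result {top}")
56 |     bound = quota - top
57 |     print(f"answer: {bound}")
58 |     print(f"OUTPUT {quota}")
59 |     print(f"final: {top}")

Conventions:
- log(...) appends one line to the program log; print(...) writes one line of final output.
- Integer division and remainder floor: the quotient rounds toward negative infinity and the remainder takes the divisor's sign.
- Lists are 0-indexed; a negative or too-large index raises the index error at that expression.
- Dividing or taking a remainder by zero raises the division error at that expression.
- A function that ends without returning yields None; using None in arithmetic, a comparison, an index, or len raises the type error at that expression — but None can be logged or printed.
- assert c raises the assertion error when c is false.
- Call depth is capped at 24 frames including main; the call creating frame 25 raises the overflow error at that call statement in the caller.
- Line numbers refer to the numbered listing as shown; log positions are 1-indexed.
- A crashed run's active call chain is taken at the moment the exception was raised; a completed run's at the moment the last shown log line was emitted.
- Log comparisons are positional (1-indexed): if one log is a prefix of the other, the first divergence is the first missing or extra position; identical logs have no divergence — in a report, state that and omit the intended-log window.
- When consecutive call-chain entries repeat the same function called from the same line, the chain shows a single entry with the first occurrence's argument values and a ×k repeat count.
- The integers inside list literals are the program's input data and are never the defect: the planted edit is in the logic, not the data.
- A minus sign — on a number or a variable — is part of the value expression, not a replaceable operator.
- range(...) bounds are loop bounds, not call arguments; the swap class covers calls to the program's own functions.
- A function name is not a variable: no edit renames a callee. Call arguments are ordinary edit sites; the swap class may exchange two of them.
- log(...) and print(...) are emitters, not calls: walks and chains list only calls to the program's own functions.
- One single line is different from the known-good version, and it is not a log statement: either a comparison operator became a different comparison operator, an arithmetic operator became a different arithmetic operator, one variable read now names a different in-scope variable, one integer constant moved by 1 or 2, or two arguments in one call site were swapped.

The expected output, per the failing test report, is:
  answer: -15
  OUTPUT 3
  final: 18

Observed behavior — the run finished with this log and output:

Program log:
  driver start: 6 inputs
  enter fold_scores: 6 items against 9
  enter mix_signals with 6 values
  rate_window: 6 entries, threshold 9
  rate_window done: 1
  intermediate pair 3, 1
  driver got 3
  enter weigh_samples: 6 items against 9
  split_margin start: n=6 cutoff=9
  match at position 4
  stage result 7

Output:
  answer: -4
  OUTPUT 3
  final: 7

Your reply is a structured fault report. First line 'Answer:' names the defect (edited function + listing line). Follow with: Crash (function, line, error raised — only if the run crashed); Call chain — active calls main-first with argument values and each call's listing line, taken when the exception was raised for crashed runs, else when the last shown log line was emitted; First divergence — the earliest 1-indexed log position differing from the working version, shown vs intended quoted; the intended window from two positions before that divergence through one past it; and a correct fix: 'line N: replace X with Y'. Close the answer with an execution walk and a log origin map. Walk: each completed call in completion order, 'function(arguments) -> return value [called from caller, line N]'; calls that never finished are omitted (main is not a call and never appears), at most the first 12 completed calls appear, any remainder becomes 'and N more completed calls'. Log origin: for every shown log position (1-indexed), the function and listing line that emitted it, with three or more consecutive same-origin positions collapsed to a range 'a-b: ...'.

Answer: the defect is in weigh_samples at line 46.
Key fact: At log position 11 the runs split — shown 'stage result 7', but the working version logs 'stage result 18'.
Call chain: main.
First divergence: at position 11 the run shows 'stage result 7' where the working version logs 'stage result 18'.
Intended log window:
  9: split_margin start: n=6 cutoff=9
  10: match at position 4
  11: stage result 18
Execution walk:
  mix_signals([1, 2, 3, 12, 9, 2]) -> 3  [called from fold_scores, line 29]
  rate_window([1, 2, 3, 12, 9, 2], 9) -> 1  [called from fold_scores, line 30]
  fold_scores([1, 2, 3, 12, 9, 2], 9) -> 3  [called from main, line 52]
  split_margin([1, 2, 3, 12, 9, 2], 9) -> 4  [called from weigh_samples, line 43]
  weigh_samples([1, 2, 3, 12, 9, 2], 9) -> 7  [called from main, line 54]
Origin of each log line:
  1: from main, line 51
  2: from fold_scores, line 28
  3: from mix_signals, line 2
  4: from rate_window, line 10
  5: from rate_window, line 15
  6: from fold_scores, line 31
  7: from main, line 53
  8: from weigh_samples, line 42
  9: from split_margin, line 36
  10: from weigh_samples, line 44
  11: from main, line 55
A correct fix: line 46: replace `-` with `*`.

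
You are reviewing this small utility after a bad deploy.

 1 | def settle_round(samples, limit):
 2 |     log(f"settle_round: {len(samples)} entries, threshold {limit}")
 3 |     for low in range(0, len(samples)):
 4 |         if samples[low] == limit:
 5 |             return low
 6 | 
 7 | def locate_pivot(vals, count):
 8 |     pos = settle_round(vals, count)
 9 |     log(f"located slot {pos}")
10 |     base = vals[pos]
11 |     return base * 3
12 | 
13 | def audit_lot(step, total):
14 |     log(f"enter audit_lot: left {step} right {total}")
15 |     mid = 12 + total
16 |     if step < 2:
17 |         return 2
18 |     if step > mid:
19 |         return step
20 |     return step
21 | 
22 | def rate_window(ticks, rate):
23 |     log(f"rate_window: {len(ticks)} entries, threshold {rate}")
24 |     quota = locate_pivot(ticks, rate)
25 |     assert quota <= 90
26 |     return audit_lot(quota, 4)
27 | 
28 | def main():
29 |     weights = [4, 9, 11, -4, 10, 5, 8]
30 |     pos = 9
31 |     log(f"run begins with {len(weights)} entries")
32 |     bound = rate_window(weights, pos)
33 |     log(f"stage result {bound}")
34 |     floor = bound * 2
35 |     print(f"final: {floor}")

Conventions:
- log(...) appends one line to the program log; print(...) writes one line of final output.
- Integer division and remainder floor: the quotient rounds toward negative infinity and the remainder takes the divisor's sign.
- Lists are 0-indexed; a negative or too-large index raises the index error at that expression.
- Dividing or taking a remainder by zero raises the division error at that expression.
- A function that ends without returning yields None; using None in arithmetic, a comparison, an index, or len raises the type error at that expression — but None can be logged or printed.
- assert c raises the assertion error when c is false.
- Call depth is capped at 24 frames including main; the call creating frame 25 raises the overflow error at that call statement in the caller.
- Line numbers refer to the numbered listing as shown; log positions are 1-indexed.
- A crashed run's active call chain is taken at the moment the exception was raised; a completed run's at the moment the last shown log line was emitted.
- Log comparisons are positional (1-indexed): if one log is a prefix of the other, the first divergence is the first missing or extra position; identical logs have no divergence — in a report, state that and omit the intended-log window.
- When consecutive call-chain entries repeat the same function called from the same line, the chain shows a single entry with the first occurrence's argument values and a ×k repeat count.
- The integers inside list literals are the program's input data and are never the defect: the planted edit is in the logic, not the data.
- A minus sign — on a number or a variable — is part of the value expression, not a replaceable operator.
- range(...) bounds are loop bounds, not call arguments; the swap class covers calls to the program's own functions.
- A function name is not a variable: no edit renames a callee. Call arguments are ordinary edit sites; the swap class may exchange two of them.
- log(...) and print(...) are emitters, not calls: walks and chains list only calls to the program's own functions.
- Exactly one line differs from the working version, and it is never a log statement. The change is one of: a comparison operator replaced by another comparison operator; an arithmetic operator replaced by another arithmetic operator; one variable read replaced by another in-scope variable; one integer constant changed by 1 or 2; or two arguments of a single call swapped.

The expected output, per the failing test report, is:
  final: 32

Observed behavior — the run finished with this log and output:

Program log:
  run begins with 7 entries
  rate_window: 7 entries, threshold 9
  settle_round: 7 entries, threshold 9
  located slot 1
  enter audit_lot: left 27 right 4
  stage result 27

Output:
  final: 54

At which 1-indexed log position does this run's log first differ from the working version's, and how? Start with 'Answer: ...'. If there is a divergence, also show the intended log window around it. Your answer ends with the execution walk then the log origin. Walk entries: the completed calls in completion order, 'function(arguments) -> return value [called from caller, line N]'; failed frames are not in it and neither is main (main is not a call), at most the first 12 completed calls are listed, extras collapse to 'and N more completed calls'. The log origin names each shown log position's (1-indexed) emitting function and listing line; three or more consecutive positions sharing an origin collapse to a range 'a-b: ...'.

Answer: at position 6 the run shows 'stage result 27' where the working version logs 'stage result 16'.
Intended log window:
  4: located slot 1
  5: enter audit_lot: left 27 right 4
  6: stage result 16
Execution walk:
  settle_round([4, 9, 11, -4, 10, 5, 8], 9) -> 1  [called from locate_pivot, line 8]
  locate_pivot([4, 9, 11, -4, 10, 5, 8], 9) -> 27  [called from rate_window, line 24]
  audit_lot(27, 4) -> 27  [called from rate_window, line 26]
  rate_window([4, 9, 11, -4, 10, 5, 8], 9) -> 27  [called from main, line 32]
Log origins:
  1: from main, line 31
  2: from rate_window, line 23
  3: from settle_round, line 2
  4: from locate_pivot, line 9
  5: from audit_lot, line 14
  6: from main, line 33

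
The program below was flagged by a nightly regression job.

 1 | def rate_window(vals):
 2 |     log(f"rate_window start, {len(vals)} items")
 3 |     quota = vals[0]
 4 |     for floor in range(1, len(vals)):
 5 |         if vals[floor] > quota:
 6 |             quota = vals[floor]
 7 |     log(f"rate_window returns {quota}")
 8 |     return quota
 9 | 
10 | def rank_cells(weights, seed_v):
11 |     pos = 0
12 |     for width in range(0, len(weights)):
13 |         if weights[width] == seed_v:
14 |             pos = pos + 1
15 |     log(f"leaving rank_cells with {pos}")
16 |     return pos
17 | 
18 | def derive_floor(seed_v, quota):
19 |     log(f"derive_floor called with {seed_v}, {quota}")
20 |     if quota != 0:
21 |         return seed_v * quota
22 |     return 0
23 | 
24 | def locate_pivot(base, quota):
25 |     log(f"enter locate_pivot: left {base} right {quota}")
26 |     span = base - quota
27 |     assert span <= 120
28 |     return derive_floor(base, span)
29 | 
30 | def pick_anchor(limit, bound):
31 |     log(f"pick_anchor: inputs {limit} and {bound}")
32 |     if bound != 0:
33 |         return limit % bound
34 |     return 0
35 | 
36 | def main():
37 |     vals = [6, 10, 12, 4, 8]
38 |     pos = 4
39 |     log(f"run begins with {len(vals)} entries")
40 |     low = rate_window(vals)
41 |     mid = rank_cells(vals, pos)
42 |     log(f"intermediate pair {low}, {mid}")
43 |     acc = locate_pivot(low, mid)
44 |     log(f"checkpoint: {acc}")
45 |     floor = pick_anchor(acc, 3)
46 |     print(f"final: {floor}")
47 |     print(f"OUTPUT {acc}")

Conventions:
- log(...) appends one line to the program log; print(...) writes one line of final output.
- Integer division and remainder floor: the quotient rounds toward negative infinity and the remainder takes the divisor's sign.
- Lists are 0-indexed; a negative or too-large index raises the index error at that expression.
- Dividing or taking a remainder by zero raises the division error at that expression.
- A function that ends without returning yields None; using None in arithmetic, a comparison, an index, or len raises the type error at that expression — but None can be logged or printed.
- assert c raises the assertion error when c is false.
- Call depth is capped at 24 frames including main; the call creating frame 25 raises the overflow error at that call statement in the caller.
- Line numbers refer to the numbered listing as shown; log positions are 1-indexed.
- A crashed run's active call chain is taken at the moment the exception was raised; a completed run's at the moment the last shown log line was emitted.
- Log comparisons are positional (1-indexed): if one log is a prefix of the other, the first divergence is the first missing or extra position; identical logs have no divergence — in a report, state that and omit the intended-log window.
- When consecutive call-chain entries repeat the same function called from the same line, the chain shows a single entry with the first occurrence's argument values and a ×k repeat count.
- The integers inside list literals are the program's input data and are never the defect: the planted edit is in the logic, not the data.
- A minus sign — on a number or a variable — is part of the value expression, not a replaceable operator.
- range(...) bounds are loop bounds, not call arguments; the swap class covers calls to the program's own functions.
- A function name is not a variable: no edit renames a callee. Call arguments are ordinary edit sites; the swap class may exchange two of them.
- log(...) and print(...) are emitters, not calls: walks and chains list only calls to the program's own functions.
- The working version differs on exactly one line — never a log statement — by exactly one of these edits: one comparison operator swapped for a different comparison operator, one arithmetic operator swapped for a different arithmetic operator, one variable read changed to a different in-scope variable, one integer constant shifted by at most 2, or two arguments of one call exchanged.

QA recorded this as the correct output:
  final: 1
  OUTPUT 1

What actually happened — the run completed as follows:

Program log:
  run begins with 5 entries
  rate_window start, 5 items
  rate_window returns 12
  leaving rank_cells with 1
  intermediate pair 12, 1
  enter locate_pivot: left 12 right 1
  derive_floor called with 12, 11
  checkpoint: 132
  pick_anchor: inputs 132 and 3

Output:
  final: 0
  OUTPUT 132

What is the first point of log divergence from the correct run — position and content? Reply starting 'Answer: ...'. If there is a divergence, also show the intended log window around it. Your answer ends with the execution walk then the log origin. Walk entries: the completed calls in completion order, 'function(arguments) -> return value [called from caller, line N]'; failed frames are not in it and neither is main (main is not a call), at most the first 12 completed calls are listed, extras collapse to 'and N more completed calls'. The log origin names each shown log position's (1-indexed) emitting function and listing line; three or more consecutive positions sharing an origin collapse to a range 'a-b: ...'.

Answer: position 8; shown 'checkpoint: 132' vs intended 'checkpoint: 1'.
Intended log window:
  6: enter locate_pivot: left 12 right 1
  7: derive_floor called with 12, 11
  8: checkpoint: 1
  9: pick_anchor: inputs 1 and 3
Execution walk:
  rate_window([6, 10, 12, 4, 8]) -> 12  [called from main, line 40]
  rank_cells([6, 10, 12, 4, 8], 4) -> 1  [called from main, line 41]
  derive_floor(12, 11) -> 132  [called from locate_pivot, line 28]
  locate_pivot(12, 1) -> 132  [called from main, line 43]
  pick_anchor(132, 3) -> 0  [called from main, line 45]
Log line origins:
  1: emitted by main (line 39)
  2: emitted by rate_window (line 2)
  3: emitted by rate_window (line 7)
  4: emitted by rank_cells (line 15)
  5: emitted by main (line 42)
  6: emitted by locate_pivot (line 25)
  7: emitted by derive_floor (line 19)
  8: emitted by main (line 44)
  9: emitted by pick_anchor (line 31)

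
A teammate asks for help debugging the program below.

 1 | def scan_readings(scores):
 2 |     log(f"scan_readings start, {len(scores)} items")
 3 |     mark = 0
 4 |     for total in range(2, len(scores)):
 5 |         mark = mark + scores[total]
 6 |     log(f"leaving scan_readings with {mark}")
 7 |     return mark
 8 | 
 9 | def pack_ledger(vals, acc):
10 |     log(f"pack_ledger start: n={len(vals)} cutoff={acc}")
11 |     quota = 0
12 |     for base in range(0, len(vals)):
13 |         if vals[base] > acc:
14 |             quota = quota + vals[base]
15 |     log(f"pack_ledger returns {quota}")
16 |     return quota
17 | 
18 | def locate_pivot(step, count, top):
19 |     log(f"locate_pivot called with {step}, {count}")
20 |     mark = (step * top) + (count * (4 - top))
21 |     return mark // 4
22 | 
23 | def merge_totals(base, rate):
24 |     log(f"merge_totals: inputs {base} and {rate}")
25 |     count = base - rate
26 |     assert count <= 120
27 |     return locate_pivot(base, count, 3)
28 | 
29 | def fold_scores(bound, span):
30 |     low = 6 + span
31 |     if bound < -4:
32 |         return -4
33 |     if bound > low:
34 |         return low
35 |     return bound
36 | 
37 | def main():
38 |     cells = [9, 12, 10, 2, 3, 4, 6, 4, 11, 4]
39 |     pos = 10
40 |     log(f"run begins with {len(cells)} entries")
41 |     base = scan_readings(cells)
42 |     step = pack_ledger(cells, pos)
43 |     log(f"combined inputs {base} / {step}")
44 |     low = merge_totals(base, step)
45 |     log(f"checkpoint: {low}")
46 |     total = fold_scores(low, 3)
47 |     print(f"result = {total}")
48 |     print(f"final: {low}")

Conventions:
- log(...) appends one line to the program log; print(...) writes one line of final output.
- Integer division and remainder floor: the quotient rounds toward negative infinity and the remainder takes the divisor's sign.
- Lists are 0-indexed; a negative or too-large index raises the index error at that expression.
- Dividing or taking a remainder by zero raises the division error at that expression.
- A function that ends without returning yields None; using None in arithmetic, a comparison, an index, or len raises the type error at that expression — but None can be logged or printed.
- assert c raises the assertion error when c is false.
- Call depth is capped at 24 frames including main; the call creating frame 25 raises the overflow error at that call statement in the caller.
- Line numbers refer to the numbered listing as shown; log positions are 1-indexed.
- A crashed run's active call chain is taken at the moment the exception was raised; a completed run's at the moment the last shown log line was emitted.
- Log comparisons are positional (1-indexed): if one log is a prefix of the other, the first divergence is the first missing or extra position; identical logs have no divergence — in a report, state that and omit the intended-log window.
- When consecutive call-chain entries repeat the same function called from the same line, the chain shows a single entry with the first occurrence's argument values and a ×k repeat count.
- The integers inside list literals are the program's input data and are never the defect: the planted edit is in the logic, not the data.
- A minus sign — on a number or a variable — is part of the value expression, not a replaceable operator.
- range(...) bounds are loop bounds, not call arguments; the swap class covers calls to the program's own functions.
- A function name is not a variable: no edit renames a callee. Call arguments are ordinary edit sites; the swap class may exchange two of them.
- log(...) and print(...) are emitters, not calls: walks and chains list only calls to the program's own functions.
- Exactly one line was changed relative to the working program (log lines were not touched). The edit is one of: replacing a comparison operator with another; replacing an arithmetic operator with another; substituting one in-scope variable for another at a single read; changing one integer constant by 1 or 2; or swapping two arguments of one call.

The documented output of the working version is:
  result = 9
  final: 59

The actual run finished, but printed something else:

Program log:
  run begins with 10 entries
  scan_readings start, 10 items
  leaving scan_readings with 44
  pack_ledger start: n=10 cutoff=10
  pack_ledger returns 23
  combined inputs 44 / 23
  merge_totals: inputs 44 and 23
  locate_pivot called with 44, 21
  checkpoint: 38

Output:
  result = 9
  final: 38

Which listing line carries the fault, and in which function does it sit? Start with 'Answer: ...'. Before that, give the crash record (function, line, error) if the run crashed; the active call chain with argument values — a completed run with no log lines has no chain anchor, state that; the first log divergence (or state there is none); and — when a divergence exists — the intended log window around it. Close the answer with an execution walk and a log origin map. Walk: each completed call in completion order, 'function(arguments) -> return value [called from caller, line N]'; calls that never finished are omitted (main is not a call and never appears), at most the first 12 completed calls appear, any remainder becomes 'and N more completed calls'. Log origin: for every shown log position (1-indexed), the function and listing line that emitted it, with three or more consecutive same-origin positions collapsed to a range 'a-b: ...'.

Answer: the defect is in scan_readings at line 4.
Key observation: The log first diverges at position 3: the faulty run prints 'leaving scan_readings with 44' where the working version prints 'leaving scan_readings with 65'.
Call chain: main.
First divergence: position 3; shown 'leaving scan_readings with 44' vs intended 'leaving scan_readings with 65'.
Intended log window:
  1: run begins with 10 entries
  2: scan_readings start, 10 items
  3: leaving scan_readings with 65
  4: pack_ledger start: n=10 cutoff=10
Execution walk:
  scan_readings([9, 12, 10, 2, 3, 4, 6, 4, 11, 4]) -> 44  [called from main, line 41]
  pack_ledger([9, 12, 10, 2, 3, 4, 6, 4, 11, 4], 10) -> 23  [called from main, line 42]
  locate_pivot(44, 21, 3) -> 38  [called from merge_totals, line 27]
  merge_totals(44, 23) -> 38  [called from main, line 44]
  fold_scores(38, 3) -> 9  [called from main, line 46]
Log origins:
  1 — main, line 40
  2 — scan_readings, line 2
  3 — scan_readings, line 6
  4 — pack_ledger, line 10
  5 — pack_ledger, line 15
  6 — main, line 43
  7 — merge_totals, line 24
  8 — locate_pivot, line 19
  9 — main, line 45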